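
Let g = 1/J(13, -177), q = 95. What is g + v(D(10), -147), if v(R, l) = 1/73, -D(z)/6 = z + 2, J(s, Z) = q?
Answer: 168/6935 ≈ 0.024225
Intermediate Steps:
J(s, Z) = 95
g = 1/95 ≈ 0.010526
D(z) = -12 - 6*z (D(z) = -6*(z + 2) = -6*(2 + z) = -12 - 6*z)
v(R, l) = 1/73
g + v(D(10), -147) = 1/95 + 1/73 = 168/6935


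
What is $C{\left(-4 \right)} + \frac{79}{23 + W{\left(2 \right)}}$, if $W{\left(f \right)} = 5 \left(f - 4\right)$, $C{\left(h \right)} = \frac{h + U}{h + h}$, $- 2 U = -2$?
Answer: $\frac{671}{104} \approx 6.4519$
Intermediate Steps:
$U = 1$ ($U = \left(- \frac{1}{2}\right) \left(-2\right) = 1$)
$C{\left(h \right)} = \frac{1 + h}{2 h}$ ($C{\left(h \right)} = \frac{h + 1}{h + h} = \frac{1 + h}{2 h}$)
$W{\left(f \right)} = -20 + 5 f$ ($W{\left(f \right)} = 5 \left(-4 + f\right) = -20 + 5 f$)
$C{\left(-4 \right)} + \frac{79}{23 + W{\left(2 \right)}} = \frac{1 - 4}{2 \left(-4\right)} + \frac{79}{23 + \left(-20 + 5 \cdot 2\right)} = \frac{1}{2} \left(- \frac{1}{4}\right) \left(-3\right) + \frac{79}{23 + \left(-20 + 10\right)} = \frac{3}{8} + \frac{79}{23 - 10} = \frac{3}{8} + \frac{79}{13} = \frac{671}{104}$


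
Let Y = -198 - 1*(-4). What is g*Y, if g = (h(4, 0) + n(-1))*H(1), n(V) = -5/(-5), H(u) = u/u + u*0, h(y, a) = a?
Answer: -194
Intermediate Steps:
H(u) = 1 (H(u) = 1 + 0 = 1)
n(V) = 1 (n(V) = -5*(-⅕) = 1)
Y = -194 (Y = -198 + 4 = -194)
g = 1 (g = (0 + 1)*1 = 1*1 = 1)
g*Y = 1*(-194) = -194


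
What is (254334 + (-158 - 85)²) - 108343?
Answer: 205040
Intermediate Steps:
(254334 + (-158 - 85)²) - 108343 = (254334 + (-243)²) - 108343 = (254334 + 59049) - 108343 = 313383 - 108343 = 205040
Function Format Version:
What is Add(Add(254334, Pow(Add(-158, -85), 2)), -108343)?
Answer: 205040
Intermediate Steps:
Add(Add(254334, Pow(Add(-158, -85), 2)), -108343) = Add(Add(254334, Pow(-243, 2)), -108343) = Add(Add(254334, 59049), -108343) = Add(313383, -108343) = 205040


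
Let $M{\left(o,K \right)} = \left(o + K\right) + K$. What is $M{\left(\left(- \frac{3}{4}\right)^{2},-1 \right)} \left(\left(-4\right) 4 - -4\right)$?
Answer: $\frac{69}{4} \approx 17.25$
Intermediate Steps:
$M{\left(o,K \right)} = o + 2 K$ ($M{\left(o,K \right)} = \left(K + o\right) + K = o + 2 K$)
$M{\left(\left(- \frac{3}{4}\right)^{2},-1 \right)} \left(\left(-4\right) 4 - -4\right) = \left(\left(- \frac{3}{4}\right)^{2} + 2 \left(-1\right)\right) \left(\left(-4\right) 4 - -4\right) = \left(\left(\left(-3\right) \frac{1}{4}\right)^{2} - 2\right) \left(-16 + 4\right) = \left(\left(- \frac{3}{4}\right)^{2} - 2\right) \left(-12\right) = \left(\frac{9}{16} - 2\right) \left(-12\right) = \left(- \frac{23}{16}\right) \left(-12\right) = \frac{69}{4}$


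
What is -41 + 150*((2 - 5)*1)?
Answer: -491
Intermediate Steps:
-41 + 150*((2 - 5)*1) = -41 + 150*(-3*1) = -41 + 150*(-3) = -41 - 450 = -491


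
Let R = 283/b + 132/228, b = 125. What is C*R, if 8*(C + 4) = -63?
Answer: -844/25 ≈ -33.760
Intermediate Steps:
C = -95/8 (C = -4 + (⅛)*(-63) = -4 - 63/8 = -95/8 ≈ -11.875)
R = 6752/2375 (R = 283/125 + 132/228 = 283*(1/125) + 132*(1/228) = 283/125 + 11/19 = 6752/2375 ≈ 2.8429)
C*R = -95/8*6752/2375 = -844/25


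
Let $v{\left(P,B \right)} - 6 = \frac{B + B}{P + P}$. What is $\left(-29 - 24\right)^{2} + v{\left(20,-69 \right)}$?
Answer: $\frac{56231}{20} \approx 2811.6$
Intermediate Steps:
$v{\left(P,B \right)} = 6 + \frac{B}{P}$ ($v{\left(P,B \right)} = 6 + \frac{B + B}{P + P} = 6 + \frac{2 B}{2 P} = 6 + 2 B \frac{1}{2 P} = 6 + \frac{B}{P}$)
$\left(-29 - 24\right)^{2} + v{\left(20,-69 \right)} = \left(-29 - 24\right)^{2} + \left(6 - \frac{69}{20}\right) = \left(-53\right)^{2} + \left(6 - \frac{69}{20}\right) = 2809 + \left(6 - \frac{69}{20}\right) = 2809 + \frac{51}{20} = \frac{56231}{20}$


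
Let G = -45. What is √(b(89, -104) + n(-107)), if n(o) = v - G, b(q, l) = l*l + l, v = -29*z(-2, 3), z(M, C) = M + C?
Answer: 6*√298 ≈ 103.58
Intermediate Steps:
z(M, C) = C + M
v = -29 (v = -29*(3 - 2) = -29*1 = -29)
b(q, l) = l + l² (b(q, l) = l² + l = l + l²)
n(o) = 16 (n(o) = -29 - 1*(-45) = -29 + 45 = 16)
√(b(89, -104) + n(-107)) = √(-104*(1 - 104) + 16) = √(-104*(-103) + 16) = √(10712 + 16) = √10728 = 6*√298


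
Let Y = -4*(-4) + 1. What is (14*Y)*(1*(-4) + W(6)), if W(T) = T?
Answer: 476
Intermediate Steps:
Y = 17 (Y = 16 + 1 = 17)
(14*Y)*(1*(-4) + W(6)) = (14*17)*(1*(-4) + 6) = 238*(-4 + 6) = 238*2 = 476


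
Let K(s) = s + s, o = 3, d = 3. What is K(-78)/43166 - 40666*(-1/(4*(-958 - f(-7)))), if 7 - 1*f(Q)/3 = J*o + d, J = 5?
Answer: -438991439/39928550 ≈ -10.994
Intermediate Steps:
K(s) = 2*s
f(Q) = -33 (f(Q) = 21 - 3*(5*3 + 3) = 21 - 3*(15 + 3) = 21 - 3*18 = 21 - 54 = -33)
K(-78)/43166 - 40666*(-1/(4*(-958 - f(-7)))) = (2*(-78))/43166 - 40666*(-1/(4*(-958 - 1*(-33)))) = -156*1/43166 - 40666*(-1/(4*(-958 + 33))) = -78/21583 - 40666/((-925*(-4))) = -78/21583 - 40666/3700 = -78/21583 - 40666*1/3700 = -78/21583 - 20333/1850 = -438991439/39928550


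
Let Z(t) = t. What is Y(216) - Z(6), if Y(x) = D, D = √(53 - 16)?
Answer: -6 + √37 ≈ 0.082762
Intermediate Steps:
D = √37 ≈ 6.0828
Y(x) = √37
Y(216) - Z(6) = √37 - 1*6 = √37 - 6 = -6 + √37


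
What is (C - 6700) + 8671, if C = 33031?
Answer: 35002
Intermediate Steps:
(C - 6700) + 8671 = (33031 - 6700) + 8671 = 26331 + 8671 = 35002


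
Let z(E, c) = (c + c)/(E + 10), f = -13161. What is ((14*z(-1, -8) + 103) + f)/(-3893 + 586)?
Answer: 117746/29763 ≈ 3.9561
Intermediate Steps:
z(E, c) = 2*c/(10 + E) (z(E, c) = (2*c)/(10 + E) = 2*c/(10 + E))
((14*z(-1, -8) + 103) + f)/(-3893 + 586) = ((14*(2*(-8)/(10 - 1)) + 103) - 13161)/(-3893 + 586) = ((14*(2*(-8)/9) + 103) - 13161)/(-3307) = ((14*(2*(-8)*(⅑)) + 103) - 13161)*(-1/3307) = ((14*(-16/9) + 103) - 13161)*(-1/3307) = ((-224/9 + 103) - 13161)*(-1/3307) = (703/9 - 13161)*(-1/3307) = -117746/9*(-1/3307) = 117746/29763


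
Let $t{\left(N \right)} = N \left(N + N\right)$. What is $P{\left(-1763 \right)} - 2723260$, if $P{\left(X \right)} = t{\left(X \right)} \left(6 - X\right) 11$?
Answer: $120960997882$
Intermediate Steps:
$t{\left(N \right)} = 2 N^{2}$ ($t{\left(N \right)} = N 2 N = 2 N^{2}$)
$P{\left(X \right)} = 22 X^{2} \left(6 - X\right)$ ($P{\left(X \right)} = 2 X^{2} \left(6 - X\right) 11 = 22 X^{2} \left(6 - X\right)$)
$P{\left(-1763 \right)} - 2723260 = 22 \left(-1763\right)^{2} \left(6 - -1763\right) - 2723260 = 22 \cdot 3108169 \left(6 + 1763\right) - 2723260 = 22 \cdot 3108169 \cdot 1769 - 2723260 = 120963721142 - 2723260 = 120960997882$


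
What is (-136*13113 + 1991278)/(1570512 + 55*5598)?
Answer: 103955/939201 ≈ 0.11068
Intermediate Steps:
(-136*13113 + 1991278)/(1570512 + 55*5598) = (-1783368 + 1991278)/(1570512 + 307890) = 207910/1878402 = 207910*(1/1878402) = 103955/939201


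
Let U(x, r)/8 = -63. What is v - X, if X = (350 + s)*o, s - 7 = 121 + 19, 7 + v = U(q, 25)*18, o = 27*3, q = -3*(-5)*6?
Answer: -49336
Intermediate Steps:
q = 90 (q = 15*6 = 90)
o = 81
U(x, r) = -504 (U(x, r) = 8*(-63) = -504)
v = -9079 (v = -7 - 504*18 = -7 - 9072 = -9079)
s = 147 (s = 7 + (121 + 19) = 7 + 140 = 147)
X = 40257 (X = (350 + 147)*81 = 497*81 = 40257)
v - X = -9079 - 1*40257 = -9079 - 40257 = -49336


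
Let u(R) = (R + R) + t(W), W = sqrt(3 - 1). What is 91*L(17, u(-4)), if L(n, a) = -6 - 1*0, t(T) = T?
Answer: -546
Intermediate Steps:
W = sqrt(2) ≈ 1.4142
u(R) = sqrt(2) + 2*R (u(R) = (R + R) + sqrt(2) = 2*R + sqrt(2) = sqrt(2) + 2*R)
L(n, a) = -6 (L(n, a) = -6 + 0 = -6)
91*L(17, u(-4)) = 91*(-6) = -546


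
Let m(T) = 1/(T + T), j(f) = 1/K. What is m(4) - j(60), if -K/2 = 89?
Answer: 93/712 ≈ 0.13062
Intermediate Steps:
K = -178 (K = -2*89 = -178)
j(f) = -1/178 (j(f) = 1/(-178) = -1/178)
m(T) = 1/(2*T)
m(4) - j(60) = (½)/4 - 1*(-1/178) = (½)*(¼) + 1/178 = ⅛ + 1/178 = 93/712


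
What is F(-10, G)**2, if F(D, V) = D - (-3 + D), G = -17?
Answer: 9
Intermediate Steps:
F(D, V) = 3 (F(D, V) = D + (3 - D) = 3)
F(-10, G)**2 = 3**2 = 9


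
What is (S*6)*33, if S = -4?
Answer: -792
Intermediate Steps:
(S*6)*33 = -4*6*33 = -24*33 = -792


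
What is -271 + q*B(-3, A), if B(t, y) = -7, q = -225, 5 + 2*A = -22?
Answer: 1304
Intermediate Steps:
A = -27/2 (A = -5/2 + (1/2)*(-22) = -5/2 - 11 = -27/2 ≈ -13.500)
-271 + q*B(-3, A) = -271 - 225*(-7) = -271 + 1575 = 1304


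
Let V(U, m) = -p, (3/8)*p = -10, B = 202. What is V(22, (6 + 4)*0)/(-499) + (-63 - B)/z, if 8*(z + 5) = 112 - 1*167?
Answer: 633208/28443 ≈ 22.262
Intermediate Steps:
p = -80/3 (p = (8/3)*(-10) = -80/3 ≈ -26.667)
z = -95/8 (z = -5 + (112 - 1*167)/8 = -5 + (112 - 167)/8 = -5 + (⅛)*(-55) = -5 - 55/8 = -95/8 ≈ -11.875)
V(U, m) = 80/3 (V(U, m) = -1*(-80/3) = 80/3)
V(22, (6 + 4)*0)/(-499) + (-63 - B)/z = (80/3)/(-499) + (-63 - 1*202)/(-95/8) = (80/3)*(-1/499) + (-63 - 202)*(-8/95) = -80/1497 - 265*(-8/95) = -80/1497 + 424/19 = 633208/28443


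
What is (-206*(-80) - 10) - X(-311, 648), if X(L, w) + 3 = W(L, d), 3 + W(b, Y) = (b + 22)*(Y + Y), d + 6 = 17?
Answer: 22834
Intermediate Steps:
d = 11 (d = -6 + 17 = 11)
W(b, Y) = -3 + 2*Y*(22 + b) (W(b, Y) = -3 + (b + 22)*(Y + Y) = -3 + (22 + b)*(2*Y) = -3 + 2*Y*(22 + b))
X(L, w) = 478 + 22*L (X(L, w) = -3 + (-3 + 44*11 + 2*11*L) = -3 + (-3 + 484 + 22*L) = -3 + (481 + 22*L) = 478 + 22*L)
(-206*(-80) - 10) - X(-311, 648) = (-206*(-80) - 10) - (478 + 22*(-311)) = (16480 - 10) - (478 - 6842) = 16470 - 1*(-6364) = 16470 + 6364 = 22834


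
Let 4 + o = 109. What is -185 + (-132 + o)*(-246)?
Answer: 6457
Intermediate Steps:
o = 105 (o = -4 + 109 = 105)
-185 + (-132 + o)*(-246) = -185 + (-132 + 105)*(-246) = -185 - 27*(-246) = -185 + 6642 = 6457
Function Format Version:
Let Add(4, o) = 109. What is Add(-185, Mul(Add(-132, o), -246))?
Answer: 6457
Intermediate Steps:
o = 105 (o = Add(-4, 109) = 105)
Add(-185, Mul(Add(-132, o), -246)) = Add(-185, Mul(Add(-132, 105), -246)) = Add(-185, Mul(-27, -246)) = Add(-185, 6642) = 6457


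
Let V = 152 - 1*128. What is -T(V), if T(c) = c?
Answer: -24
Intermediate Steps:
V = 24 (V = 152 - 128 = 24)
-T(V) = -1*24 = -24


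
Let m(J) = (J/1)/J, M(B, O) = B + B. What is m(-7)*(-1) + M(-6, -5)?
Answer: -13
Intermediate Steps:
M(B, O) = 2*B
m(J) = 1 (m(J) = (J*1)/J = J/J = 1)
m(-7)*(-1) + M(-6, -5) = 1*(-1) + 2*(-6) = -1 - 12 = -13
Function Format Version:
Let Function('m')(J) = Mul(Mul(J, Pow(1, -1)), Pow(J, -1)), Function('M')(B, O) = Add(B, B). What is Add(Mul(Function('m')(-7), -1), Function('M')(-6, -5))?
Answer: -13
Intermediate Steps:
Function('M')(B, O) = Mul(2, B)
Function('m')(J) = 1 (Function('m')(J) = Mul(Mul(J, 1), Pow(J, -1)) = Mul(J, Pow(J, -1)) = 1)
Add(Mul(Function('m')(-7), -1), Function('M')(-6, -5)) = Add(Mul(1, -1), Mul(2, -6)) = Add(-1, -12) = -13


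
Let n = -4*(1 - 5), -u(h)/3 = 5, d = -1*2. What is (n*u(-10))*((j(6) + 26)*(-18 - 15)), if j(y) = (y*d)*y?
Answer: -364320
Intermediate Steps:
d = -2
u(h) = -15 (u(h) = -3*5 = -15)
j(y) = -2*y² (j(y) = (y*(-2))*y = (-2*y)*y = -2*y²)
n = 16 (n = -4*(-4) = 16)
(n*u(-10))*((j(6) + 26)*(-18 - 15)) = (16*(-15))*((-2*6² + 26)*(-18 - 15)) = -240*(-2*36 + 26)*(-33) = -240*(-72 + 26)*(-33) = -(-11040)*(-33) = -240*1518 = -364320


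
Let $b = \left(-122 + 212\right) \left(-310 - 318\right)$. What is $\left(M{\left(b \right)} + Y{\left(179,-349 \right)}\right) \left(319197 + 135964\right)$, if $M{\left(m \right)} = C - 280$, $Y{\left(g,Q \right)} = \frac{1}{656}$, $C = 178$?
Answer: $- \frac{30455277671}{656} \approx -4.6426 \cdot 10^{7}$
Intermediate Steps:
$Y{\left(g,Q \right)} = \frac{1}{656}$
$b = -56520$ ($b = 90 \left(-628\right) = -56520$)
$M{\left(m \right)} = -102$ ($M{\left(m \right)} = 178 - 280 = -102$)
$\left(M{\left(b \right)} + Y{\left(179,-349 \right)}\right) \left(319197 + 135964\right) = \left(-102 + \frac{1}{656}\right) \left(319197 + 135964\right) = \left(- \frac{66911}{656}\right) 455161 = - \frac{30455277671}{656}$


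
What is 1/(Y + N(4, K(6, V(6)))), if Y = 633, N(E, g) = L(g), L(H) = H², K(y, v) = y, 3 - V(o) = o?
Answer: 1/669 ≈ 0.0014948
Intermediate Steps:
V(o) = 3 - o
N(E, g) = g²
1/(Y + N(4, K(6, V(6)))) = 1/(633 + 6²) = 1/(633 + 36) = 1/669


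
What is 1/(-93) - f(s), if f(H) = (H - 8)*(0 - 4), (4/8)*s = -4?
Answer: -5953/93 ≈ -64.011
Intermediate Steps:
s = -8 (s = 2*(-4) = -8)
f(H) = 32 - 4*H (f(H) = (-8 + H)*(-4) = 32 - 4*H)
1/(-93) - f(s) = 1/(-93) - (32 - 4*(-8)) = -1/93 - (32 + 32) = -1/93 - 1*64 = -1/93 - 64 = -5953/93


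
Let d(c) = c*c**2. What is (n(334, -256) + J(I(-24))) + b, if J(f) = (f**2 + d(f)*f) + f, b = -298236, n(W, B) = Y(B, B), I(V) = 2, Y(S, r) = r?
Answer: -298470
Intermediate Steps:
d(c) = c**3
n(W, B) = B
J(f) = f + f**2 + f**4 (J(f) = (f**2 + f**3*f) + f = (f**2 + f**4) + f = f + f**2 + f**4)
(n(334, -256) + J(I(-24))) + b = (-256 + 2*(1 + 2 + 2**3)) - 298236 = (-256 + 2*(1 + 2 + 8)) - 298236 = (-256 + 2*11) - 298236 = (-256 + 22) - 298236 = -234 - 298236 = -298470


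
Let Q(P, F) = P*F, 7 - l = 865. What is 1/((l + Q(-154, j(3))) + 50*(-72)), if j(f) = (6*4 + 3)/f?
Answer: -1/5844 ≈ -0.00017112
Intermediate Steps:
l = -858 (l = 7 - 1*865 = 7 - 865 = -858)
j(f) = 27/f (j(f) = (24 + 3)/f = 27/f)
Q(P, F) = F*P
1/((l + Q(-154, j(3))) + 50*(-72)) = 1/((-858 + (27/3)*(-154)) + 50*(-72)) = 1/((-858 + (27*(⅓))*(-154)) - 3600) = 1/((-858 + 9*(-154)) - 3600) = 1/((-858 - 1386) - 3600) = 1/(-2244 - 3600) = 1/(-5844) = -1/5844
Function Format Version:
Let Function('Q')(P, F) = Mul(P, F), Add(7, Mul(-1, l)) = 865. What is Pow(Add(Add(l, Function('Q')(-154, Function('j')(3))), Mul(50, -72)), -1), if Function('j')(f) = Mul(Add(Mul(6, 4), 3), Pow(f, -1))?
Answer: Rational(-1, 5844) ≈ -0.00017112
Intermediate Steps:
l = -858 (l = Add(7, Mul(-1, 865)) = Add(7, -865) = -858)
Function('j')(f) = Mul(27, Pow(f, -1)) (Function('j')(f) = Mul(Add(24, 3), Pow(f, -1)) = Mul(27, Pow(f, -1)))
Function('Q')(P, F) = Mul(F, P)
Pow(Add(Add(l, Function('Q')(-154, Function('j')(3))), Mul(50, -72)), -1) = Pow(Add(Add(-858, Mul(Mul(27, Pow(3, -1)), -154)), Mul(50, -72)), -1) = Pow(Add(Add(-858, Mul(Mul(27, Rational(1, 3)), -154)), -3600), -1) = Pow(Add(Add(-858, Mul(9, -154)), -3600), -1) = Pow(Add(Add(-858, -1386), -3600), -1) = Pow(Add(-2244, -3600), -1) = Pow(-5844, -1) = Rational(-1, 5844)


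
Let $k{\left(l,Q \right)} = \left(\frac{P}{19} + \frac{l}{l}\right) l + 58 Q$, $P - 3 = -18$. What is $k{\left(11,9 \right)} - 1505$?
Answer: $- \frac{18633}{19} \approx -980.68$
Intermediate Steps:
$P = -15$ ($P = 3 - 18 = -15$)
$k{\left(l,Q \right)} = 58 Q + \frac{4 l}{19}$ ($k{\left(l,Q \right)} = \left(- \frac{15}{19} + \frac{l}{l}\right) l + 58 Q = \left(\left(-15\right) \frac{1}{19} + 1\right) l + 58 Q = \left(- \frac{15}{19} + 1\right) l + 58 Q = \frac{4 l}{19} + 58 Q = 58 Q + \frac{4 l}{19}$)
$k{\left(11,9 \right)} - 1505 = \left(58 \cdot 9 + \frac{4}{19} \cdot 11\right) - 1505 = \left(522 + \frac{44}{19}\right) - 1505 = \frac{9962}{19} - 1505 = - \frac{18633}{19}$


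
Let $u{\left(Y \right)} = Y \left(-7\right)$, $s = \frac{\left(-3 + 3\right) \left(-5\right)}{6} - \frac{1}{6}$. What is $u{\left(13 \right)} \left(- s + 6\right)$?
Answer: $- \frac{3367}{6} \approx -561.17$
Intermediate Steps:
$s = - \frac{1}{6}$ ($s = 0 \left(-5\right) \frac{1}{6} - \frac{1}{6} = 0 \cdot \frac{1}{6} - \frac{1}{6} = 0 - \frac{1}{6} = - \frac{1}{6} \approx -0.16667$)
$u{\left(Y \right)} = - 7 Y$
$u{\left(13 \right)} \left(- s + 6\right) = \left(-7\right) 13 \left(\left(-1\right) \left(- \frac{1}{6}\right) + 6\right) = - 91 \left(\frac{1}{6} + 6\right) = \left(-91\right) \frac{37}{6} = - \frac{3367}{6}$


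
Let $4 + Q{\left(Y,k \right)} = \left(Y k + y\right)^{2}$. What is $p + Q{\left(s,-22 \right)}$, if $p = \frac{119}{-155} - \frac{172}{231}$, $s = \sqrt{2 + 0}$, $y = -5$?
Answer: $\frac{35356996}{35805} + 220 \sqrt{2} \approx 1298.6$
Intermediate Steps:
$s = \sqrt{2} \approx 1.4142$
$p = - \frac{54149}{35805}$ ($p = 119 \left(- \frac{1}{155}\right) - \frac{172}{231} = - \frac{119}{155} - \frac{172}{231} = - \frac{54149}{35805} \approx -1.5123$)
$Q{\left(Y,k \right)} = -4 + \left(-5 + Y k\right)^{2}$ ($Q{\left(Y,k \right)} = -4 + \left(Y k - 5\right)^{2} = -4 + \left(-5 + Y k\right)^{2}$)
$p + Q{\left(s,-22 \right)} = - \frac{54149}{35805} - \left(4 - \left(-5 + \sqrt{2} \left(-22\right)\right)^{2}\right) = - \frac{54149}{35805} - \left(4 - \left(-5 - 22 \sqrt{2}\right)^{2}\right) = - \frac{197369}{35805} + \left(-5 - 22 \sqrt{2}\right)^{2}$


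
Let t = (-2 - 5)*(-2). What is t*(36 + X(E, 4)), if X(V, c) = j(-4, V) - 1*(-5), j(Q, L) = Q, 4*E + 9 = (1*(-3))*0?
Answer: 518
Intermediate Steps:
E = -9/4 (E = -9/4 + ((1*(-3))*0)/4 = -9/4 + (-3*0)/4 = -9/4 + (1/4)*0 = -9/4 + 0 = -9/4 ≈ -2.2500)
t = 14 (t = -7*(-2) = 14)
X(V, c) = 1 (X(V, c) = -4 - 1*(-5) = -4 + 5 = 1)
t*(36 + X(E, 4)) = 14*(36 + 1) = 14*37 = 518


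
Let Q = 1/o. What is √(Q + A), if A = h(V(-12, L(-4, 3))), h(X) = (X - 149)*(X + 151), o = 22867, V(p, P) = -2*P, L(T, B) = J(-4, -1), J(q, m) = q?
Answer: 2*I*√2930722026206/22867 ≈ 149.73*I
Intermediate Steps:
L(T, B) = -4
Q = 1/22867 ≈ 4.3731e-5
h(X) = (-149 + X)*(151 + X)
A = -22419 (A = -22499 + (-2*(-4))² + 2*(-2*(-4)) = -22499 + 8² + 2*8 = -22499 + 64 + 16 = -22419)
√(Q + A) = √(1/22867 - 22419) = √(-512655272/22867) = 2*I*√2930722026206/22867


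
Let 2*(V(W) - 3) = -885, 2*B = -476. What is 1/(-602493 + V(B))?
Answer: -2/1205865 ≈ -1.6586e-6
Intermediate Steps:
B = -238 (B = (½)*(-476) = -238)
V(W) = -879/2 (V(W) = 3 + (½)*(-885) = 3 - 885/2 = -879/2)
1/(-602493 + V(B)) = 1/(-602493 - 879/2) = 1/(-1205865/2) = -2/1205865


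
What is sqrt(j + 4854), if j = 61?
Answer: sqrt(4915) ≈ 70.107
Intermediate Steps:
sqrt(j + 4854) = sqrt(61 + 4854) = sqrt(4915)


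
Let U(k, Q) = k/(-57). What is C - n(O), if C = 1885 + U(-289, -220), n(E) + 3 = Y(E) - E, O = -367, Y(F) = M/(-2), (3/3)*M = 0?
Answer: 86986/57 ≈ 1526.1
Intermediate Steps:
M = 0
U(k, Q) = -k/57 (U(k, Q) = k*(-1/57) = -k/57)
Y(F) = 0 (Y(F) = 0/(-2) = 0*(-1/2) = 0)
n(E) = -3 - E (n(E) = -3 + (0 - E) = -3 - E)
C = 107734/57 (C = 1885 - 1/57*(-289) = 1885 + 289/57 = 107734/57 ≈ 1890.1)
C - n(O) = 107734/57 - (-3 - 1*(-367)) = 107734/57 - (-3 + 367) = 107734/57 - 1*364 = 107734/57 - 364 = 86986/57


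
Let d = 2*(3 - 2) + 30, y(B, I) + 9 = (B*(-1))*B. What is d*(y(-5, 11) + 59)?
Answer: 800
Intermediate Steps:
y(B, I) = -9 - B**2 (y(B, I) = -9 + (B*(-1))*B = -9 + (-B)*B = -9 - B**2)
d = 32 (d = 2*1 + 30 = 2 + 30 = 32)
d*(y(-5, 11) + 59) = 32*((-9 - 1*(-5)**2) + 59) = 32*((-9 - 1*25) + 59) = 32*((-9 - 25) + 59) = 32*(-34 + 59) = 32*25 = 800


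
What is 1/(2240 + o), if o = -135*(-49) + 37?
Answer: 1/8892 ≈ 0.00011246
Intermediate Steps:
o = 6652 (o = 6615 + 37 = 6652)
1/(2240 + o) = 1/(2240 + 6652) = 1/8892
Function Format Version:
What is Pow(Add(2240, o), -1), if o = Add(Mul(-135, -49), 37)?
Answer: Rational(1, 8892) ≈ 0.00011246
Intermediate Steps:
o = 6652 (o = Add(6615, 37) = 6652)
Pow(Add(2240, o), -1) = Pow(Add(2240, 6652), -1) = Pow(8892, -1) = Rational(1, 8892)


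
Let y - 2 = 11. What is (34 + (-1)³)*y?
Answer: 429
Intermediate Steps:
y = 13 (y = 2 + 11 = 13)
(34 + (-1)³)*y = (34 + (-1)³)*13 = (34 - 1)*13 = 33*13 = 429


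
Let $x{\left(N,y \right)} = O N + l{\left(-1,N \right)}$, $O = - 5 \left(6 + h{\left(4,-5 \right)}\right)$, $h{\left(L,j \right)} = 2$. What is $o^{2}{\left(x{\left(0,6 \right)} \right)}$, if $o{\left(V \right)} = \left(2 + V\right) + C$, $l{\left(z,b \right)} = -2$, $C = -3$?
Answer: $9$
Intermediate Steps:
$O = -40$ ($O = - 5 \left(6 + 2\right) = \left(-5\right) 8 = -40$)
$x{\left(N,y \right)} = -2 - 40 N$ ($x{\left(N,y \right)} = - 40 N - 2 = -2 - 40 N$)
$o{\left(V \right)} = -1 + V$ ($o{\left(V \right)} = \left(2 + V\right) - 3 = -1 + V$)
$o^{2}{\left(x{\left(0,6 \right)} \right)} = \left(-1 - 2\right)^{2} = \left(-3\right)^{2} = 9$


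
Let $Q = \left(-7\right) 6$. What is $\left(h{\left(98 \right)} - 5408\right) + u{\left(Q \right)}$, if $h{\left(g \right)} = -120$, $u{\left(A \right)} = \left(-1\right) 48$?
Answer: $-5576$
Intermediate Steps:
$Q = -42$
$u{\left(A \right)} = -48$
$\left(h{\left(98 \right)} - 5408\right) + u{\left(Q \right)} = \left(-120 - 5408\right) - 48 = -5528 - 48 = -5576$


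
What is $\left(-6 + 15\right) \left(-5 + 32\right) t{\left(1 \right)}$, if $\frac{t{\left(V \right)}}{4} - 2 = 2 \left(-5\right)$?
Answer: $-7776$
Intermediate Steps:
$t{\left(V \right)} = -32$ ($t{\left(V \right)} = 8 + 4 \cdot 2 \left(-5\right) = 8 + 4 \left(-10\right) = 8 - 40 = -32$)
$\left(-6 + 15\right) \left(-5 + 32\right) t{\left(1 \right)} = \left(-6 + 15\right) \left(-5 + 32\right) \left(-32\right) = 9 \cdot 27 \left(-32\right) = 243 \left(-32\right) = -7776$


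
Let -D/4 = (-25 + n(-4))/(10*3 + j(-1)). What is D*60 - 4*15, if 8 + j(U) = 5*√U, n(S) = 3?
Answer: 85620/509 - 26400*I/509 ≈ 168.21 - 51.866*I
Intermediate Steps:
j(U) = -8 + 5*√U
D = 88*(22 - 5*I)/509 (D = -4*(-25 + 3)/(10*3 + (-8 + 5*√(-1))) = -(-88)/(30 + (-8 + 5*I)) = -(-88)/(22 + 5*I) = -(-88)*(22 - 5*I)/509 = 88*(22 - 5*I)/509 ≈ 3.8035 - 0.86444*I)
D*60 - 4*15 = (1936/509 - 440*I/509)*60 - 4*15 = (116160/509 - 26400*I/509) - 60 = 85620/509 - 26400*I/509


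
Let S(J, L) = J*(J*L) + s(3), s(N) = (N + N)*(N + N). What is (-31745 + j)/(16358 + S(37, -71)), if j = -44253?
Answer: 75998/80805 ≈ 0.94051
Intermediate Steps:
s(N) = 4*N² (s(N) = (2*N)*(2*N) = 4*N²)
S(J, L) = 36 + L*J² (S(J, L) = J*(J*L) + 4*3² = L*J² + 4*9 = L*J² + 36 = 36 + L*J²)
(-31745 + j)/(16358 + S(37, -71)) = (-31745 - 44253)/(16358 + (36 - 71*37²)) = -75998/(16358 + (36 - 71*1369)) = -75998/(16358 + (36 - 97199)) = -75998/(16358 - 97163) = -75998/(-80805) = -75998*(-1/80805) = 75998/80805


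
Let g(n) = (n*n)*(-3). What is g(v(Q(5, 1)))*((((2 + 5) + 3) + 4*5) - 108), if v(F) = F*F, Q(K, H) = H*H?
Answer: 234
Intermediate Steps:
Q(K, H) = H**2
v(F) = F**2
g(n) = -3*n**2 (g(n) = n**2*(-3) = -3*n**2)
g(v(Q(5, 1)))*((((2 + 5) + 3) + 4*5) - 108) = (-3*((1**2)**2)**2)*((((2 + 5) + 3) + 4*5) - 108) = (-3*(1**2)**2)*(((7 + 3) + 20) - 108) = (-3*1**2)*((10 + 20) - 108) = (-3*1)*(30 - 108) = -3*(-78) = 234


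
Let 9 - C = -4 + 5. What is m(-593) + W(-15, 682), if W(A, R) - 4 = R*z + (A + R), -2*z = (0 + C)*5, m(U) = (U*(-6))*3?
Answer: -2295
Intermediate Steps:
m(U) = -18*U (m(U) = -6*U*3 = -18*U)
C = 8 (C = 9 - (-4 + 5) = 9 - 1*1 = 9 - 1 = 8)
z = -20 (z = -(0 + 8)*5/2 = -4*5 = -½*40 = -20)
W(A, R) = 4 + A - 19*R (W(A, R) = 4 + (R*(-20) + (A + R)) = 4 + (-20*R + (A + R)) = 4 + (A - 19*R) = 4 + A - 19*R)
m(-593) + W(-15, 682) = -18*(-593) + (4 - 15 - 19*682) = 10674 + (4 - 15 - 12958) = 10674 - 12969 = -2295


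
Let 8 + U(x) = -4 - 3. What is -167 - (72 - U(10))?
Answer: -254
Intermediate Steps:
U(x) = -15 (U(x) = -8 + (-4 - 3) = -8 - 7 = -15)
-167 - (72 - U(10)) = -167 - (72 - 1*(-15)) = -167 - (72 + 15) = -167 - 1*87 = -167 - 87 = -254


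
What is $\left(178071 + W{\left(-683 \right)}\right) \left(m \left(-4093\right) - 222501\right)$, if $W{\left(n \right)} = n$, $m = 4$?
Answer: $-42373203724$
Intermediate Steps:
$\left(178071 + W{\left(-683 \right)}\right) \left(m \left(-4093\right) - 222501\right) = \left(178071 - 683\right) \left(4 \left(-4093\right) - 222501\right) = 177388 \left(-16372 - 222501\right) = 177388 \left(-238873\right) = -42373203724$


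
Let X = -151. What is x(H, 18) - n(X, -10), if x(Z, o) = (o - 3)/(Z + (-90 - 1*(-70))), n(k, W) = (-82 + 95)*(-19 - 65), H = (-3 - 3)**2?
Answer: 17487/16 ≈ 1092.9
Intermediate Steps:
H = 36 (H = (-6)**2 = 36)
n(k, W) = -1092 (n(k, W) = 13*(-84) = -1092)
x(Z, o) = (-3 + o)/(-20 + Z) (x(Z, o) = (-3 + o)/(Z + (-90 + 70)) = (-3 + o)/(Z - 20) = (-3 + o)/(-20 + Z))
x(H, 18) - n(X, -10) = (-3 + 18)/(-20 + 36) - 1*(-1092) = 15/16 + 1092 = 17487/16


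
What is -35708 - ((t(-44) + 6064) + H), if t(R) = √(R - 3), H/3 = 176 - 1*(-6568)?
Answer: -62004 - I*√47 ≈ -62004.0 - 6.8557*I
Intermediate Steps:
H = 20232 (H = 3*(176 - 1*(-6568)) = 3*(176 + 6568) = 3*6744 = 20232)
t(R) = √(-3 + R)
-35708 - ((t(-44) + 6064) + H) = -35708 - ((√(-3 - 44) + 6064) + 20232) = -35708 - ((√(-47) + 6064) + 20232) = -35708 - ((I*√47 + 6064) + 20232) = -35708 - ((6064 + I*√47) + 20232) = -35708 - (26296 + I*√47) = -35708 + (-26296 - I*√47) = -62004 - I*√47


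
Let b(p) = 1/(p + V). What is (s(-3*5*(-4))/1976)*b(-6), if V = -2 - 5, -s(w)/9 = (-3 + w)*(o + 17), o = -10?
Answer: 189/1352 ≈ 0.13979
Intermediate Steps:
s(w) = 189 - 63*w (s(w) = -9*(-3 + w)*(-10 + 17) = -9*(-3 + w)*7 = -9*(-21 + 7*w) = 189 - 63*w)
V = -7
b(p) = 1/(-7 + p) (b(p) = 1/(p - 7) = 1/(-7 + p))
(s(-3*5*(-4))/1976)*b(-6) = ((189 - 63*(-3*5)*(-4))/1976)/(-7 - 6) = ((189 - (-945)*(-4))*(1/1976))/(-13) = ((189 - 63*60)*(1/1976))*(-1/13) = ((189 - 3780)*(1/1976))*(-1/13) = -3591*1/1976*(-1/13) = -189/104*(-1/13) = 189/1352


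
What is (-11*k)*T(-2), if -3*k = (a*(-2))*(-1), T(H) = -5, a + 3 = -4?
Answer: 770/3 ≈ 256.67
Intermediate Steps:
a = -7 (a = -3 - 4 = -7)
k = 14/3 (k = -(-7*(-2))*(-1)/3 = -14*(-1)/3 = -⅓*(-14) = 14/3 ≈ 4.6667)
(-11*k)*T(-2) = -11*14/3*(-5) = -154/3*(-5) = 770/3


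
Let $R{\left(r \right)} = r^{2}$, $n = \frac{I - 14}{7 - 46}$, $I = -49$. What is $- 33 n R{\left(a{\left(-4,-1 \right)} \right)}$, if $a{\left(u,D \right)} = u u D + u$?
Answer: $- \frac{277200}{13} \approx -21323.0$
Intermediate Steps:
$a{\left(u,D \right)} = u + D u^{2}$ ($a{\left(u,D \right)} = u^{2} D + u = D u^{2} + u = u + D u^{2}$)
$n = \frac{21}{13}$ ($n = \frac{-49 - 14}{7 - 46} = - \frac{63}{-39} = \left(-63\right) \left(- \frac{1}{39}\right) = \frac{21}{13} \approx 1.6154$)
$- 33 n R{\left(a{\left(-4,-1 \right)} \right)} = \left(-33\right) \frac{21}{13} \left(- 4 \left(1 - -4\right)\right)^{2} = - \frac{693 \left(- 4 \left(1 + 4\right)\right)^{2}}{13} = - \frac{693 \left(\left(-4\right) 5\right)^{2}}{13} = - \frac{693 \left(-20\right)^{2}}{13} = \left(- \frac{693}{13}\right) 400 = - \frac{277200}{13}$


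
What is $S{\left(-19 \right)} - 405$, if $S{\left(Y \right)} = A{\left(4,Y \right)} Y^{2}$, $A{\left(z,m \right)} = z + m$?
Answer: $-5820$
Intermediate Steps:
$A{\left(z,m \right)} = m + z$
$S{\left(Y \right)} = Y^{2} \left(4 + Y\right)$ ($S{\left(Y \right)} = \left(Y + 4\right) Y^{2} = \left(4 + Y\right) Y^{2} = Y^{2} \left(4 + Y\right)$)
$S{\left(-19 \right)} - 405 = \left(-19\right)^{2} \left(4 - 19\right) - 405 = 361 \left(-15\right) - 405 = -5415 - 405 = -5820$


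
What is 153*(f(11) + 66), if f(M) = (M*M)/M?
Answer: 11781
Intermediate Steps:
f(M) = M (f(M) = M²/M = M)
153*(f(11) + 66) = 153*(11 + 66) = 153*77 = 11781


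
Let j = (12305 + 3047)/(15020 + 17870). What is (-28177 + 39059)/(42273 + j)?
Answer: 178954490/695187161 ≈ 0.25742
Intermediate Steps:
j = 7676/16445 (j = 15352/32890 = 15352*(1/32890) = 7676/16445 ≈ 0.46677)
(-28177 + 39059)/(42273 + j) = (-28177 + 39059)/(42273 + 7676/16445) = 10882/(695187161/16445) = 10882*(16445/695187161) = 178954490/695187161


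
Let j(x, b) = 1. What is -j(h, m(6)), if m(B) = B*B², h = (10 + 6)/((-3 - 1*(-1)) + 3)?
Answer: -1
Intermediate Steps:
h = 16 (h = 16/((-3 + 1) + 3) = 16/(-2 + 3) = 16/1 = 16*1 = 16)
m(B) = B³
-j(h, m(6)) = -1*1 = -1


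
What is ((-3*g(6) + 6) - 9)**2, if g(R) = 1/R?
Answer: 49/4 ≈ 12.250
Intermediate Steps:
((-3*g(6) + 6) - 9)**2 = ((-3/6 + 6) - 9)**2 = ((-3*1/6 + 6) - 9)**2 = ((-1/2 + 6) - 9)**2 = (11/2 - 9)**2 = (-7/2)**2 = 49/4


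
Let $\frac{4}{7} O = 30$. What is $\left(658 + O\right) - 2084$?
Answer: $- \frac{2747}{2} \approx -1373.5$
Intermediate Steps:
$O = \frac{105}{2}$ ($O = \frac{7}{4} \cdot 30 = \frac{105}{2} \approx 52.5$)
$\left(658 + O\right) - 2084 = \left(658 + \frac{105}{2}\right) - 2084 = \frac{1421}{2} - 2084 = - \frac{2747}{2}$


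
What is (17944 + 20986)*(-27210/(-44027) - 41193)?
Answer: -70602552648930/44027 ≈ -1.6036e+9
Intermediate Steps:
(17944 + 20986)*(-27210/(-44027) - 41193) = 38930*(-27210*(-1/44027) - 41193) = 38930*(27210/44027 - 41193) = 38930*(-1813577001/44027) = -70602552648930/44027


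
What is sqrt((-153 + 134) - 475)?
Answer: I*sqrt(494) ≈ 22.226*I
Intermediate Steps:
sqrt((-153 + 134) - 475) = sqrt(-19 - 475) = sqrt(-494) = I*sqrt(494)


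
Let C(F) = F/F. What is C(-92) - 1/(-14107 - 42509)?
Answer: 56617/56616 ≈ 1.0000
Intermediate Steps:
C(F) = 1
C(-92) - 1/(-14107 - 42509) = 1 - 1/(-14107 - 42509) = 1 - 1/(-56616) = 1 - 1*(-1/56616) = 1 + 1/56616 = 56617/56616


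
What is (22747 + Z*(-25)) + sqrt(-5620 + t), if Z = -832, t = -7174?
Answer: 43547 + I*sqrt(12794) ≈ 43547.0 + 113.11*I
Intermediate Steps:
(22747 + Z*(-25)) + sqrt(-5620 + t) = (22747 - 832*(-25)) + sqrt(-5620 - 7174) = (22747 + 20800) + sqrt(-12794) = 43547 + I*sqrt(12794)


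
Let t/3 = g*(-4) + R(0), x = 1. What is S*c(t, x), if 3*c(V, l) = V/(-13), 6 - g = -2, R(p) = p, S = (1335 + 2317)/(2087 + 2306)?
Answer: 116864/57109 ≈ 2.0463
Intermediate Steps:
S = 3652/4393 ≈ 0.83132
g = 8 (g = 6 - 1*(-2) = 6 + 2 = 8)
t = -96 (t = 3*(8*(-4) + 0) = 3*(-32 + 0) = 3*(-32) = -96)
c(V, l) = -V/39 (c(V, l) = (V/(-13))/3 = (V*(-1/13))/3 = (-V/13)/3 = -V/39)
S*c(t, x) = 3652*(-1/39*(-96))/4393 = (3652/4393)*(32/13) = 116864/57109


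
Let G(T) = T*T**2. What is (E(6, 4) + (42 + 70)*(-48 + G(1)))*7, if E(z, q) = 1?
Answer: -36841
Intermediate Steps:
G(T) = T**3
(E(6, 4) + (42 + 70)*(-48 + G(1)))*7 = (1 + (42 + 70)*(-48 + 1**3))*7 = (1 + 112*(-48 + 1))*7 = (1 + 112*(-47))*7 = (1 - 5264)*7 = -5263*7 = -36841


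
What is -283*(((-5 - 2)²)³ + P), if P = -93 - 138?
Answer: -33229294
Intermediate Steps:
P = -231
-283*(((-5 - 2)²)³ + P) = -283*(((-5 - 2)²)³ - 231) = -283*(((-7)²)³ - 231) = -283*(49³ - 231) = -283*(117649 - 231) = -283*117418 = -33229294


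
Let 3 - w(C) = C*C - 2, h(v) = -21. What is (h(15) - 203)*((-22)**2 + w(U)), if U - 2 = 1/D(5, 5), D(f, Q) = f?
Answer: -2711296/25 ≈ -1.0845e+5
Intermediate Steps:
U = 11/5 (U = 2 + 1/5 = 11/5 ≈ 2.2000)
w(C) = 5 - C**2 (w(C) = 3 - (C*C - 2) = 3 - (C**2 - 2) = 3 - (-2 + C**2) = 3 + (2 - C**2) = 5 - C**2)
(h(15) - 203)*((-22)**2 + w(U)) = (-21 - 203)*((-22)**2 + (5 - (11/5)**2)) = -224*(484 + (5 - 1*121/25)) = -224*(484 + (5 - 121/25)) = -224*(484 + 4/25) = -224*12104/25 = -2711296/25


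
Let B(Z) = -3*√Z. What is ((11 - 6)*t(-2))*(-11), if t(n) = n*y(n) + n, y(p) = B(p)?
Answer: 110 - 330*I*√2 ≈ 110.0 - 466.69*I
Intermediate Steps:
y(p) = -3*√p
t(n) = n - 3*n^(3/2) (t(n) = n*(-3*√n) + n = -3*n^(3/2) + n = n - 3*n^(3/2))
((11 - 6)*t(-2))*(-11) = ((11 - 6)*(-2 - (-6)*I*√2))*(-11) = (5*(-2 - (-6)*I*√2))*(-11) = (5*(-2 + 6*I*√2))*(-11) = (-10 + 30*I*√2)*(-11) = 110 - 330*I*√2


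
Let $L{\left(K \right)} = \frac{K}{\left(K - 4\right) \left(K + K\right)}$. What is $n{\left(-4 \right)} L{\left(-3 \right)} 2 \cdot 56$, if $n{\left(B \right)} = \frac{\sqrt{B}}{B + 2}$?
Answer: $8 i \approx 8.0 i$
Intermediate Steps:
$L{\left(K \right)} = \frac{1}{2 \left(-4 + K\right)}$ ($L{\left(K \right)} = \frac{K}{\left(-4 + K\right) 2 K} = \frac{K}{2 K \left(-4 + K\right)} = K \frac{1}{2 K \left(-4 + K\right)} = \frac{1}{2 \left(-4 + K\right)}$)
$n{\left(B \right)} = \frac{\sqrt{B}}{2 + B}$
$n{\left(-4 \right)} L{\left(-3 \right)} 2 \cdot 56 = \frac{\sqrt{-4}}{2 - 4} \frac{1}{2 \left(-4 - 3\right)} 2 \cdot 56 = \frac{2 i}{-2} \frac{1}{2 \left(-7\right)} 2 \cdot 56 = 2 i \left(- \frac{1}{2}\right) \frac{1}{2} \left(- \frac{1}{7}\right) 2 \cdot 56 = - i \left(- \frac{1}{14}\right) 2 \cdot 56 = \frac{i}{14} \cdot 2 \cdot 56 = \frac{i}{7} \cdot 56 = 8 i$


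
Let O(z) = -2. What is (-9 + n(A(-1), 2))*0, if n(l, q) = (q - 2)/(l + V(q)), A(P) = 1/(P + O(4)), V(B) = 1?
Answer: 0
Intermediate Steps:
A(P) = 1/(-2 + P) (A(P) = 1/(P - 2) = 1/(-2 + P))
n(l, q) = (-2 + q)/(1 + l) (n(l, q) = (q - 2)/(l + 1) = (-2 + q)/(1 + l))
(-9 + n(A(-1), 2))*0 = (-9 + (-2 + 2)/(1 + 1/(-2 - 1)))*0 = (-9 + 0/(1 + 1/(-3)))*0 = (-9 + 0/(1 - ⅓))*0 = (-9 + 0/(⅔))*0 = (-9 + (3/2)*0)*0 = (-9 + 0)*0 = -9*0 = 0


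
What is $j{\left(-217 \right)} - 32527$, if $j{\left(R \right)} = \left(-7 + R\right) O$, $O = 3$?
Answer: $-33199$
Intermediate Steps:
$j{\left(R \right)} = -21 + 3 R$ ($j{\left(R \right)} = \left(-7 + R\right) 3 = -21 + 3 R$)
$j{\left(-217 \right)} - 32527 = \left(-21 + 3 \left(-217\right)\right) - 32527 = \left(-21 - 651\right) - 32527 = -672 - 32527 = -33199$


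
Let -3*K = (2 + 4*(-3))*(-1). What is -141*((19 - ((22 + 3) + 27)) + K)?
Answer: 5123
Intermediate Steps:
K = -10/3 (K = -(2 + 4*(-3))*(-1)/3 = -(2 - 12)*(-1)/3 = -(-10)*(-1)/3 = -⅓*10 = -10/3 ≈ -3.3333)
-141*((19 - ((22 + 3) + 27)) + K) = -141*((19 - ((22 + 3) + 27)) - 10/3) = -141*((19 - (25 + 27)) - 10/3) = -141*((19 - 1*52) - 10/3) = -141*((19 - 52) - 10/3) = -141*(-33 - 10/3) = -141*(-109/3) = 5123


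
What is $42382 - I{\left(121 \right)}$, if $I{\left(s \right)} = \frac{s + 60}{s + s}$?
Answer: $\frac{10256263}{242} \approx 42381.0$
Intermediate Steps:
$I{\left(s \right)} = \frac{60 + s}{2 s}$
$42382 - I{\left(121 \right)} = 42382 - \frac{60 + 121}{2 \cdot 121} = 42382 - \frac{1}{2} \cdot \frac{1}{121} \cdot 181 = 42382 - \frac{181}{242} = \frac{10256263}{242}$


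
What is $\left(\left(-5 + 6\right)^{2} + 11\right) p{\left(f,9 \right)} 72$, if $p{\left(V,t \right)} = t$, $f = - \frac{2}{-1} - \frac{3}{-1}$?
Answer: $7776$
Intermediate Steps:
$f = 5$ ($f = \left(-2\right) \left(-1\right) - -3 = 2 + 3 = 5$)
$\left(\left(-5 + 6\right)^{2} + 11\right) p{\left(f,9 \right)} 72 = \left(\left(-5 + 6\right)^{2} + 11\right) 9 \cdot 72 = \left(1^{2} + 11\right) 9 \cdot 72 = \left(1 + 11\right) 9 \cdot 72 = 12 \cdot 9 \cdot 72 = 108 \cdot 72 = 7776$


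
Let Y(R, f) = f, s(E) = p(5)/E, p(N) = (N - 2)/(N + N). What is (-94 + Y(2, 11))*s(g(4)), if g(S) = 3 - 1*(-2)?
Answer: -249/50 ≈ -4.9800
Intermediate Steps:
g(S) = 5 (g(S) = 3 + 2 = 5)
p(N) = (-2 + N)/(2*N) (p(N) = (-2 + N)/((2*N)) = (-2 + N)*(1/(2*N)) = (-2 + N)/(2*N))
s(E) = 3/(10*E) (s(E) = ((1/2)*(-2 + 5)/5)/E = ((1/2)*(1/5)*3)/E = 3/(10*E))
(-94 + Y(2, 11))*s(g(4)) = (-94 + 11)*((3/10)/5) = -249/(10*5) = -83*3/50 = -249/50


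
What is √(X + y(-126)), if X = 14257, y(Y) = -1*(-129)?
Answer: √14386 ≈ 119.94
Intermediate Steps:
y(Y) = 129
√(X + y(-126)) = √(14257 + 129) = √14386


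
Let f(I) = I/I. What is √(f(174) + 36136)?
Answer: √36137 ≈ 190.10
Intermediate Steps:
f(I) = 1
√(f(174) + 36136) = √(1 + 36136) = √36137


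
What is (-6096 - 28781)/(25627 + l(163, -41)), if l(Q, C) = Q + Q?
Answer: -34877/25953 ≈ -1.3439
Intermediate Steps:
l(Q, C) = 2*Q
(-6096 - 28781)/(25627 + l(163, -41)) = (-6096 - 28781)/(25627 + 2*163) = -34877/(25627 + 326) = -34877/25953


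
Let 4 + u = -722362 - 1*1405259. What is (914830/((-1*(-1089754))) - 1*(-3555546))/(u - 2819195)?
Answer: -1937335695257/2695408441140 ≈ -0.71875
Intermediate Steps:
u = -2127625 (u = -4 + (-722362 - 1*1405259) = -4 + (-722362 - 1405259) = -4 - 2127621 = -2127625)
(914830/((-1*(-1089754))) - 1*(-3555546))/(u - 2819195) = (914830/((-1*(-1089754))) - 1*(-3555546))/(-2127625 - 2819195) = (914830/1089754 + 3555546)/(-4946820) = (914830*(1/1089754) + 3555546)*(-1/4946820) = (457415/544877 + 3555546)*(-1/4946820) = (1937335695257/544877)*(-1/4946820) = -1937335695257/2695408441140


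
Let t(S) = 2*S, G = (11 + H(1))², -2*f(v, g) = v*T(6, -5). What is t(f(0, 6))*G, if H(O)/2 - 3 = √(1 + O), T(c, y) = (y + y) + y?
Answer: 0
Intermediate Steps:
T(c, y) = 3*y (T(c, y) = 2*y + y = 3*y)
f(v, g) = 15*v/2 (f(v, g) = -v*3*(-5)/2 = -v*(-15)/2 = -(-15)*v/2 = 15*v/2)
H(O) = 6 + 2*√(1 + O)
G = (17 + 2*√2)² (G = (11 + (6 + 2*√(1 + 1)))² = (11 + (6 + 2*√2))² = (17 + 2*√2)² ≈ 393.17)
t(f(0, 6))*G = (2*((15/2)*0))*(297 + 68*√2) = (2*0)*(297 + 68*√2) = 0*(297 + 68*√2) = 0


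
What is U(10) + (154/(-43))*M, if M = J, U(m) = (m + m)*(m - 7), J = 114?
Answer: -14976/43 ≈ -348.28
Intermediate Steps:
U(m) = 2*m*(-7 + m) (U(m) = (2*m)*(-7 + m) = 2*m*(-7 + m))
M = 114
U(10) + (154/(-43))*M = 2*10*(-7 + 10) + (154/(-43))*114 = 2*10*3 + (154*(-1/43))*114 = 60 - 154/43*114 = 60 - 17556/43 = -14976/43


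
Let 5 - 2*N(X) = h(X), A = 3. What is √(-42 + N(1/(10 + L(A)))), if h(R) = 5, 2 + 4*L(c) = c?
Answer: I*√42 ≈ 6.4807*I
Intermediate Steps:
L(c) = -½ + c/4
N(X) = 0 (N(X) = 5/2 - ½*5 = 5/2 - 5/2 = 0)
√(-42 + N(1/(10 + L(A)))) = √(-42 + 0) = √(-42) = I*√42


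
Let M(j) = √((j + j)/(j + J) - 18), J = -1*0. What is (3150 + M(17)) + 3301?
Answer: 6451 + 4*I ≈ 6451.0 + 4.0*I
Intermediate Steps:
J = 0
M(j) = 4*I (M(j) = √((j + j)/(j + 0) - 18) = √((2*j)/j - 18) = √(2 - 18) = √(-16) = 4*I)
(3150 + M(17)) + 3301 = (3150 + 4*I) + 3301 = 6451 + 4*I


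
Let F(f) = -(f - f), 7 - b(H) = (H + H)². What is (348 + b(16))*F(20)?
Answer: 0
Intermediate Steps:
b(H) = 7 - 4*H² (b(H) = 7 - (H + H)² = 7 - (2*H)² = 7 - 4*H²)
F(f) = 0 (F(f) = -1*0 = 0)
(348 + b(16))*F(20) = (348 + (7 - 4*16²))*0 = (348 + (7 - 4*256))*0 = (348 + (7 - 1024))*0 = (348 - 1017)*0 = -669*0 = 0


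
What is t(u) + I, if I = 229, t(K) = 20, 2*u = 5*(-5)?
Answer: 249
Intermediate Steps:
u = -25/2 (u = (5*(-5))/2 = (½)*(-25) = -25/2 ≈ -12.500)
t(u) + I = 20 + 229 = 249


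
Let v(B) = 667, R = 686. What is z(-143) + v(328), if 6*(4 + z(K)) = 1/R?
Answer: 2728909/4116 ≈ 663.00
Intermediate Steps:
z(K) = -16463/4116 (z(K) = -4 + (⅙)/686 = -4 + (⅙)*(1/686) = -4 + 1/4116 = -16463/4116)
z(-143) + v(328) = -16463/4116 + 667 = 2728909/4116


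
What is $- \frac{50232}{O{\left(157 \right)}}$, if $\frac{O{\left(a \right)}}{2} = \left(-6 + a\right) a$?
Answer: $- \frac{25116}{23707} \approx -1.0594$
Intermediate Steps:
$O{\left(a \right)} = 2 a \left(-6 + a\right)$ ($O{\left(a \right)} = 2 \left(-6 + a\right) a = 2 a \left(-6 + a\right)$)
$- \frac{50232}{O{\left(157 \right)}} = - \frac{50232}{2 \cdot 157 \left(-6 + 157\right)} = - \frac{50232}{2 \cdot 157 \cdot 151} = - \frac{50232}{47414} = \left(-50232\right) \frac{1}{47414} = - \frac{25116}{23707}$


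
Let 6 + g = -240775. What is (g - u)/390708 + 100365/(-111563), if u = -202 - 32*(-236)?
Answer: -66895647173/43588556604 ≈ -1.5347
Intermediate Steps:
g = -240781 (g = -6 - 240775 = -240781)
u = 7350 (u = -202 + 7552 = 7350)
(g - u)/390708 + 100365/(-111563) = (-240781 - 1*7350)/390708 + 100365/(-111563) = (-240781 - 7350)*(1/390708) + 100365*(-1/111563) = -248131*1/390708 - 100365/111563 = -248131/390708 - 100365/111563 = -66895647173/43588556604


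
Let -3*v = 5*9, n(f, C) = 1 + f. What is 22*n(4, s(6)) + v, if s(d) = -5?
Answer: 95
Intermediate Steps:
v = -15 (v = -5*9/3 = -1/3*45 = -15)
22*n(4, s(6)) + v = 22*(1 + 4) - 15 = 22*5 - 15 = 110 - 15 = 95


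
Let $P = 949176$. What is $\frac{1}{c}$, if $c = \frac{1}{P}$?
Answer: $949176$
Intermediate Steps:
$c = \frac{1}{949176} \approx 1.0535 \cdot 10^{-6}$
$\frac{1}{c} = \frac{1}{\frac{1}{949176}} = 949176$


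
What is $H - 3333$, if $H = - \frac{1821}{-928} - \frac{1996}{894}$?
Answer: $- \frac{1382693885}{414816} \approx -3333.3$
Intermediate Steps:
$H = - \frac{112157}{414816}$ ($H = \left(-1821\right) \left(- \frac{1}{928}\right) - \frac{998}{447} = \frac{1821}{928} - \frac{998}{447} = - \frac{112157}{414816} \approx -0.27038$)
$H - 3333 = - \frac{112157}{414816} - 3333 = - \frac{1382693885}{414816}$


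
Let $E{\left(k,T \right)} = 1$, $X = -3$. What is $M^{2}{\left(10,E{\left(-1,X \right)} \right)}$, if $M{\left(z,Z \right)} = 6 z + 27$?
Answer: $7569$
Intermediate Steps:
$M{\left(z,Z \right)} = 27 + 6 z$
$M^{2}{\left(10,E{\left(-1,X \right)} \right)} = \left(27 + 6 \cdot 10\right)^{2} = \left(27 + 60\right)^{2} = 87^{2} = 7569$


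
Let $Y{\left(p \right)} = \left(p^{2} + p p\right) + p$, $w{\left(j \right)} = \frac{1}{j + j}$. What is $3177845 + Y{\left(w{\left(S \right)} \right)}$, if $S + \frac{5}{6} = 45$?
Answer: $\frac{223164165938}{70225} \approx 3.1778 \cdot 10^{6}$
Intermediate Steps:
$S = \frac{265}{6}$ ($S = - \frac{5}{6} + 45 = \frac{265}{6} \approx 44.167$)
$w{\left(j \right)} = \frac{1}{2 j}$
$Y{\left(p \right)} = p + 2 p^{2}$ ($Y{\left(p \right)} = \left(p^{2} + p^{2}\right) + p = 2 p^{2} + p = p + 2 p^{2}$)
$3177845 + Y{\left(w{\left(S \right)} \right)} = 3177845 + \frac{1}{2 \cdot \frac{265}{6}} \left(1 + 2 \frac{1}{2 \cdot \frac{265}{6}}\right) = 3177845 + \frac{1}{2} \cdot \frac{6}{265} \left(1 + 2 \cdot \frac{1}{2} \cdot \frac{6}{265}\right) = 3177845 + \frac{3 \left(1 + 2 \cdot \frac{3}{265}\right)}{265} = 3177845 + \frac{3 \left(1 + \frac{6}{265}\right)}{265} = 3177845 + \frac{3}{265} \cdot \frac{271}{265} = 3177845 + \frac{813}{70225} = \frac{223164165938}{70225}$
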